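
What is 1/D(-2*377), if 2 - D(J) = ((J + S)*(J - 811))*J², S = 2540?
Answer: 1/1589053386442 ≈ 6.2931e-13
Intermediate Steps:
D(J) = 2 - J²*(-811 + J)*(2540 + J) (D(J) = 2 - (J + 2540)*(J - 811)*J² = 2 - (2540 + J)*(-811 + J)*J² = 2 - (-811 + J)*(2540 + J)*J² = 2 - J²*(-811 + J)*(2540 + J))
1/D(-2*377) = 1/(2 - (-2*377)⁴ - 1729*(-2*377)³ + 2059940*(-2*377)²) = 1/(2 - 1*(-754)⁴ - 1729*(-754)³ + 2059940*(-754)²) = 1/(2 - 1*323210442256 - 1729*(-428661064) + 2059940*568516) = 1/(2 - 323210442256 + 741154979656 + 1171108849040) = 1/1589053386442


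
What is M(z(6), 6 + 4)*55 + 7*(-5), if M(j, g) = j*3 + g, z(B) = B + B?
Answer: 2495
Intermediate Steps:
z(B) = 2*B
M(j, g) = g + 3*j (M(j, g) = 3*j + g = g + 3*j)
M(z(6), 6 + 4)*55 + 7*(-5) = ((6 + 4) + 3*(2*6))*55 + 7*(-5) = (10 + 3*12)*55 - 35 = (10 + 36)*55 - 35 = 46*55 - 35 = 2530 - 35 = 2495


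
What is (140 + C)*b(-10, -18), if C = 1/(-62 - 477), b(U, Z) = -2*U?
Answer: 1509180/539 ≈ 2800.0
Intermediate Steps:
C = -1/539 (C = 1/(-539) = -1/539 ≈ -0.0018553)
(140 + C)*b(-10, -18) = (140 - 1/539)*(-2*(-10)) = (75459/539)*20 = 1509180/539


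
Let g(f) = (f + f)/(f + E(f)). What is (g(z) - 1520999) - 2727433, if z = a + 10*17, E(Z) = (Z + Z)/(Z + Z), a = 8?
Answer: -760468972/179 ≈ -4.2484e+6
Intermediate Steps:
E(Z) = 1 (E(Z) = (2*Z)/((2*Z)) = (2*Z)*(1/(2*Z)) = 1)
z = 178 (z = 8 + 10*17 = 8 + 170 = 178)
g(f) = 2*f/(1 + f) (g(f) = (f + f)/(f + 1) = (2*f)/(1 + f) = 2*f/(1 + f))
(g(z) - 1520999) - 2727433 = (2*178/(1 + 178) - 1520999) - 2727433 = (2*178/179 - 1520999) - 2727433 = (2*178*(1/179) - 1520999) - 2727433 = (356/179 - 1520999) - 2727433 = -272258465/179 - 2727433 = -760468972/179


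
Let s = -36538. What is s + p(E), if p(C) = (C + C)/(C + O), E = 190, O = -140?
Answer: -182652/5 ≈ -36530.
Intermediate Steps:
p(C) = 2*C/(-140 + C) (p(C) = (C + C)/(C - 140) = (2*C)/(-140 + C) = 2*C/(-140 + C))
s + p(E) = -36538 + 2*190/(-140 + 190) = -36538 + 2*190/50 = -36538 + 2*190*(1/50) = -36538 + 38/5 = -182652/5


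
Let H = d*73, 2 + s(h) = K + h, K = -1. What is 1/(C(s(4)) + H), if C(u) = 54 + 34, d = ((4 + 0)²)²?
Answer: 1/18776 ≈ 5.3259e-5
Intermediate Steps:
s(h) = -3 + h (s(h) = -2 + (-1 + h) = -3 + h)
d = 256 (d = (4²)² = 16² = 256)
C(u) = 88
H = 18688 (H = 256*73 = 18688)
1/(C(s(4)) + H) = 1/(88 + 18688) = 1/18776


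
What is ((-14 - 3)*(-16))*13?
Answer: 3536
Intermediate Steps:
((-14 - 3)*(-16))*13 = -17*(-16)*13 = 272*13 = 3536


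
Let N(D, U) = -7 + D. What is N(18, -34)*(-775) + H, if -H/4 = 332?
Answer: -9853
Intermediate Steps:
H = -1328 (H = -4*332 = -1328)
N(18, -34)*(-775) + H = (-7 + 18)*(-775) - 1328 = 11*(-775) - 1328 = -8525 - 1328 = -9853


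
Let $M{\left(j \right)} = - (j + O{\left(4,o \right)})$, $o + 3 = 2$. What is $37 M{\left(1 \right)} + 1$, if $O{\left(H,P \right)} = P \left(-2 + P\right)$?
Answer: $-147$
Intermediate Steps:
$o = -1$ ($o = -3 + 2 = -1$)
$M{\left(j \right)} = -3 - j$ ($M{\left(j \right)} = - (j - \left(-2 - 1\right)) = - (j - -3) = - (j + 3) = - (3 + j) = -3 - j$)
$37 M{\left(1 \right)} + 1 = 37 \left(-3 - 1\right) + 1 = 37 \left(-4\right) + 1 = -148 + 1 = -147$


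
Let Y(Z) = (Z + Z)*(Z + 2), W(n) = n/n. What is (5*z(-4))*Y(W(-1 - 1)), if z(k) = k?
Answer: -120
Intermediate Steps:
W(n) = 1
Y(Z) = 2*Z*(2 + Z) (Y(Z) = (2*Z)*(2 + Z) = 2*Z*(2 + Z))
(5*z(-4))*Y(W(-1 - 1)) = (5*(-4))*(2*1*(2 + 1)) = -40*3 = -20*6 = -120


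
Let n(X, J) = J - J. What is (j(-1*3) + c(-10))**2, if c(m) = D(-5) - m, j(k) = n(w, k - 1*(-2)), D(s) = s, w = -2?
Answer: 25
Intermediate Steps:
n(X, J) = 0
j(k) = 0
c(m) = -5 - m
(j(-1*3) + c(-10))**2 = (0 + (-5 - 1*(-10)))**2 = (0 + (-5 + 10))**2 = (0 + 5)**2 = 5**2 = 25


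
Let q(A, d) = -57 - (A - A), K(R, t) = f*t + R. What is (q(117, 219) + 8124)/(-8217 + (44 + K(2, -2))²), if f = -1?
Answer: -2689/1971 ≈ -1.3643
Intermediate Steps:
K(R, t) = R - t (K(R, t) = -t + R = R - t)
q(A, d) = -57 (q(A, d) = -57 - 1*0 = -57 + 0 = -57)
(q(117, 219) + 8124)/(-8217 + (44 + K(2, -2))²) = (-57 + 8124)/(-8217 + (44 + (2 - 1*(-2)))²) = 8067/(-8217 + (44 + (2 + 2))²) = 8067/(-8217 + (44 + 4)²) = 8067/(-8217 + 48²) = 8067/(-8217 + 2304) = 8067/(-5913) = 8067*(-1/5913) = -2689/1971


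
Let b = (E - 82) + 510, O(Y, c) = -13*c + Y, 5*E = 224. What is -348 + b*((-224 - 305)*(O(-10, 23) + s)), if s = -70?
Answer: 473958984/5 ≈ 9.4792e+7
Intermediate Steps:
E = 224/5 (E = (⅕)*224 = 224/5 ≈ 44.800)
O(Y, c) = Y - 13*c
b = 2364/5 (b = (224/5 - 82) + 510 = -186/5 + 510 = 2364/5 ≈ 472.80)
-348 + b*((-224 - 305)*(O(-10, 23) + s)) = -348 + 2364*((-224 - 305)*((-10 - 13*23) - 70))/5 = -348 + 2364*(-529*((-10 - 299) - 70))/5 = -348 + 2364*(-529*(-309 - 70))/5 = -348 + 2364*(-529*(-379))/5 = -348 + (2364/5)*200491 = -348 + 473960724/5 = 473958984/5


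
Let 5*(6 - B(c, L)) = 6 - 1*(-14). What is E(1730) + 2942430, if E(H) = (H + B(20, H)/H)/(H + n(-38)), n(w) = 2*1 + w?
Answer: 391961236341/133210 ≈ 2.9424e+6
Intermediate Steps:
B(c, L) = 2 (B(c, L) = 6 - (6 - 1*(-14))/5 = 6 - (6 + 14)/5 = 6 - ⅕*20 = 6 - 4 = 2)
n(w) = 2 + w
E(H) = (H + 2/H)/(-36 + H) (E(H) = (H + 2/H)/(H + (2 - 38)) = (H + 2/H)/(H - 36) = (H + 2/H)/(-36 + H))
E(1730) + 2942430 = (2 + 1730²)/(1730*(-36 + 1730)) + 2942430 = (1/1730)*(2 + 2992900)/1694 + 2942430 = (1/1730)*(1/1694)*2992902 + 2942430 = 136041/133210 + 2942430 = 391961236341/133210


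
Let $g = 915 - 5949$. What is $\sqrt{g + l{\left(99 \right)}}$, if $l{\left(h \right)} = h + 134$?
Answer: $i \sqrt{4801} \approx 69.289 i$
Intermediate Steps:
$l{\left(h \right)} = 134 + h$
$g = -5034$
$\sqrt{g + l{\left(99 \right)}} = \sqrt{-5034 + \left(134 + 99\right)} = \sqrt{-5034 + 233} = \sqrt{-4801} = i \sqrt{4801}$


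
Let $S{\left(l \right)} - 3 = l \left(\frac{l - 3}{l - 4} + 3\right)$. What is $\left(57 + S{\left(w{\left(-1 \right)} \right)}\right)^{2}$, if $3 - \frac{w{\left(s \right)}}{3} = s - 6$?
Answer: $\frac{5546025}{169} \approx 32817.0$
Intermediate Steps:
$w{\left(s \right)} = 27 - 3 s$ ($w{\left(s \right)} = 9 - 3 \left(s - 6\right) = 9 - 3 \left(-6 + s\right) = 9 - \left(-18 + 3 s\right) = 27 - 3 s$)
$S{\left(l \right)} = 3 + l \left(3 + \frac{-3 + l}{-4 + l}\right)$ ($S{\left(l \right)} = 3 + l \left(\frac{l - 3}{l - 4} + 3\right) = 3 + l \left(\frac{-3 + l}{-4 + l} + 3\right) = 3 + l \left(3 + \frac{-3 + l}{-4 + l}\right)$)
$\left(57 + S{\left(w{\left(-1 \right)} \right)}\right)^{2} = \left(57 + \frac{4 \left(-3 + \left(27 - -3\right)^{2} - 3 \left(27 - -3\right)\right)}{-4 + \left(27 - -3\right)}\right)^{2} = \left(57 + \frac{4 \left(-3 + \left(27 + 3\right)^{2} - 3 \left(27 + 3\right)\right)}{-4 + \left(27 + 3\right)}\right)^{2} = \left(57 + \frac{4 \left(-3 + 30^{2} - 90\right)}{-4 + 30}\right)^{2} = \left(57 + \frac{4 \left(-3 + 900 - 90\right)}{26}\right)^{2} = \left(57 + 4 \cdot \frac{1}{26} \cdot 807\right)^{2} = \left(57 + \frac{1614}{13}\right)^{2} = \left(\frac{2355}{13}\right)^{2} = \frac{5546025}{169}$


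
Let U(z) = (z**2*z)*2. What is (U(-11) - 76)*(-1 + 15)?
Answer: -38332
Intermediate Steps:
U(z) = 2*z**3 (U(z) = z**3*2 = 2*z**3)
(U(-11) - 76)*(-1 + 15) = (2*(-11)**3 - 76)*(-1 + 15) = (2*(-1331) - 76)*14 = (-2662 - 76)*14 = -2738*14 = -38332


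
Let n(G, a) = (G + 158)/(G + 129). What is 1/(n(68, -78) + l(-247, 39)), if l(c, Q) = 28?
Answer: 197/5742 ≈ 0.034309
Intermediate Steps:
n(G, a) = (158 + G)/(129 + G)
1/(n(68, -78) + l(-247, 39)) = 1/((158 + 68)/(129 + 68) + 28) = 1/(226/197 + 28) = 1/(5742/197) = 197/5742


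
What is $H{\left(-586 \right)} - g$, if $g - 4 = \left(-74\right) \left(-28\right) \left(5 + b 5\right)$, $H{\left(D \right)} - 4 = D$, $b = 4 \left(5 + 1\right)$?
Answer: $-259586$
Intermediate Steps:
$b = 24$ ($b = 4 \cdot 6 = 24$)
$H{\left(D \right)} = 4 + D$
$g = 259004$ ($g = 4 + \left(-74\right) \left(-28\right) \left(5 + 24 \cdot 5\right) = 4 + 2072 \left(5 + 120\right) = 4 + 2072 \cdot 125 = 4 + 259000 = 259004$)
$H{\left(-586 \right)} - g = \left(4 - 586\right) - 259004 = -582 - 259004 = -259586$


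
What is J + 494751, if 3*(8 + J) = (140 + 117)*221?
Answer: 1541026/3 ≈ 5.1368e+5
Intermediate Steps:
J = 56773/3 (J = -8 + ((140 + 117)*221)/3 = -8 + (257*221)/3 = -8 + (⅓)*56797 = -8 + 56797/3 = 56773/3 ≈ 18924.)
J + 494751 = 56773/3 + 494751 = 1541026/3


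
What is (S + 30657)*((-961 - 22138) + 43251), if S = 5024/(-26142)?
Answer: 8075211400520/13071 ≈ 6.1780e+8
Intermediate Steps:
S = -2512/13071 (S = 5024*(-1/26142) = -2512/13071 ≈ -0.19218)
(S + 30657)*((-961 - 22138) + 43251) = (-2512/13071 + 30657)*((-961 - 22138) + 43251) = 400715135*(-23099 + 43251)/13071 = (400715135/13071)*20152 = 8075211400520/13071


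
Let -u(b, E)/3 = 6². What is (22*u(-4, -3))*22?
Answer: -52272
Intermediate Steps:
u(b, E) = -108 (u(b, E) = -3*6² = -3*36 = -108)
(22*u(-4, -3))*22 = (22*(-108))*22 = -2376*22 = -52272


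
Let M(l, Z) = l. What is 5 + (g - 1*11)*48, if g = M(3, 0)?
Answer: -379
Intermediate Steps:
g = 3
5 + (g - 1*11)*48 = 5 + (3 - 1*11)*48 = 5 + (3 - 11)*48 = 5 - 8*48 = 5 - 384 = -379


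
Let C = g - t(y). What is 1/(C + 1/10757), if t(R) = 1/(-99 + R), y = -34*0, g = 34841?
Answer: 1064943/37103689919 ≈ 2.8702e-5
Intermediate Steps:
y = 0
C = 3449260/99 (C = 34841 - 1/(-99 + 0) = 34841 - 1/(-99) = 34841 - 1*(-1/99) = 34841 + 1/99 = 3449260/99 ≈ 34841.)
1/(C + 1/10757) = 1/(3449260/99 + 1/10757) = 1/(37103689919/1064943) = 1064943/37103689919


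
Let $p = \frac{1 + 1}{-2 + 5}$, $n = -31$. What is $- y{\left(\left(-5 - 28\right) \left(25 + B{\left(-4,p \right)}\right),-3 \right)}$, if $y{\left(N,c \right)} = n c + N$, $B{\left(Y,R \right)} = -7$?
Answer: $501$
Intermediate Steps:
$p = \frac{2}{3} \approx 0.66667$
$y{\left(N,c \right)} = N - 31 c$ ($y{\left(N,c \right)} = - 31 c + N = N - 31 c$)
$- y{\left(\left(-5 - 28\right) \left(25 + B{\left(-4,p \right)}\right),-3 \right)} = - (\left(-5 - 28\right) \left(25 - 7\right) - -93) = - (\left(-33\right) 18 + 93) = - (-594 + 93) = \left(-1\right) \left(-501\right) = 501$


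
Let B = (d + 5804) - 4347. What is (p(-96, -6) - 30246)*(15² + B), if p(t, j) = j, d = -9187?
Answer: 227041260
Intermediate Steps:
B = -7730 (B = (-9187 + 5804) - 4347 = -3383 - 4347 = -7730)
(p(-96, -6) - 30246)*(15² + B) = (-6 - 30246)*(15² - 7730) = -30252*(225 - 7730) = -30252*(-7505) = 227041260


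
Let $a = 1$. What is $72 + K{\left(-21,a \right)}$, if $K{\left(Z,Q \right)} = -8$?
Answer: $64$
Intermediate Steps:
$72 + K{\left(-21,a \right)} = 72 - 8 = 64$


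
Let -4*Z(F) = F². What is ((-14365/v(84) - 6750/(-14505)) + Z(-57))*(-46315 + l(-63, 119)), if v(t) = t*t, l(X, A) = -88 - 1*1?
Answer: 7157586226463/189532 ≈ 3.7765e+7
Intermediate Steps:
l(X, A) = -89 (l(X, A) = -88 - 1 = -89)
v(t) = t²
Z(F) = -F²/4
((-14365/v(84) - 6750/(-14505)) + Z(-57))*(-46315 + l(-63, 119)) = ((-14365/(84²) - 6750/(-14505)) - ¼*(-57)²)*(-46315 - 89) = ((-14365/7056 - 6750*(-1/14505)) - ¼*3249)*(-46404) = ((-14365*1/7056 + 450/967) - 3249/4)*(-46404) = ((-14365/7056 + 450/967) - 3249/4)*(-46404) = (-10715755/6823152 - 3249/4)*(-46404) = -5552820967/6823152*(-46404) = 7157586226463/189532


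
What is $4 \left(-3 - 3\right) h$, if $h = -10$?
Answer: $240$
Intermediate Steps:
$4 \left(-3 - 3\right) h = 4 \left(-3 - 3\right) \left(-10\right) = 4 \left(-6\right) \left(-10\right) = \left(-24\right) \left(-10\right) = 240$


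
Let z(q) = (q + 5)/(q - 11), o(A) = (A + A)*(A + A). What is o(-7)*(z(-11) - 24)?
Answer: -51156/11 ≈ -4650.5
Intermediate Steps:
o(A) = 4*A**2 (o(A) = (2*A)*(2*A) = 4*A**2)
z(q) = (5 + q)/(-11 + q)
o(-7)*(z(-11) - 24) = (4*(-7)**2)*((5 - 11)/(-11 - 11) - 24) = (4*49)*(-6/(-22) - 24) = 196*(-1/22*(-6) - 24) = 196*(3/11 - 24) = 196*(-261/11) = -51156/11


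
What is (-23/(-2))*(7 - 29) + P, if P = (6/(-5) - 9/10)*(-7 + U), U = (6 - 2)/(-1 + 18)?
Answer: -8119/34 ≈ -238.79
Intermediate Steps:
U = 4/17 ≈ 0.23529
P = 483/34 (P = (6/(-5) - 9/10)*(-7 + 4/17) = (6*(-⅕) - 9*⅒)*(-115/17) = (-6/5 - 9/10)*(-115/17) = -21/10*(-115/17) = 483/34 ≈ 14.206)
(-23/(-2))*(7 - 29) + P = (-23/(-2))*(7 - 29) + 483/34 = -23*(-½)*(-22) + 483/34 = (23/2)*(-22) + 483/34 = -253 + 483/34 = -8119/34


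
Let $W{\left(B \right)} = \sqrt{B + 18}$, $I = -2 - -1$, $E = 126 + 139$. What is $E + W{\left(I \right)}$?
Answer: $265 + \sqrt{17} \approx 269.12$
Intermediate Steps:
$E = 265$
$I = -1$ ($I = -2 + 1 = -1$)
$W{\left(B \right)} = \sqrt{18 + B}$
$E + W{\left(I \right)} = 265 + \sqrt{18 - 1} = 265 + \sqrt{17}$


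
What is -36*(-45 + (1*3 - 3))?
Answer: 1620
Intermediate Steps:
-36*(-45 + (1*3 - 3)) = -36*(-45 + (3 - 3)) = -36*(-45 + 0) = -36*(-45) = 1620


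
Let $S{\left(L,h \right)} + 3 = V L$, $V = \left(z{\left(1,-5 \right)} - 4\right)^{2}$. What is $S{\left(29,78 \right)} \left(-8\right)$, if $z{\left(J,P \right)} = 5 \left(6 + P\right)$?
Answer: $-208$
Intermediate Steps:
$z{\left(J,P \right)} = 30 + 5 P$
$V = 1$ ($V = \left(\left(30 + 5 \left(-5\right)\right) - 4\right)^{2} = \left(\left(30 - 25\right) - 4\right)^{2} = \left(5 - 4\right)^{2} = 1^{2} = 1$)
$S{\left(L,h \right)} = -3 + L$ ($S{\left(L,h \right)} = -3 + 1 L = -3 + L$)
$S{\left(29,78 \right)} \left(-8\right) = \left(-3 + 29\right) \left(-8\right) = 26 \left(-8\right) = -208$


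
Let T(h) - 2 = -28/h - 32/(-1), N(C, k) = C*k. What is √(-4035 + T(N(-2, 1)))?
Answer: 3*I*√443 ≈ 63.143*I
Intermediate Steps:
T(h) = 34 - 28/h (T(h) = 2 + (-28/h - 32/(-1)) = 2 + (-28/h - 32*(-1)) = 2 + (-28/h + 32) = 2 + (32 - 28/h) = 34 - 28/h)
√(-4035 + T(N(-2, 1))) = √(-4035 + (34 - 28/((-2*1)))) = √(-4035 + (34 - 28/(-2))) = √(-4035 + (34 - 28*(-½))) = √(-4035 + (34 + 14)) = √(-4035 + 48) = √(-3987) = 3*I*√443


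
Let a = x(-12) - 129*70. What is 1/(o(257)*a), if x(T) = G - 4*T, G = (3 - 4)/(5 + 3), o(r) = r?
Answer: -8/18467249 ≈ -4.3320e-7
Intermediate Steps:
G = -⅛ (G = -1/8 = -1*⅛ = -⅛ ≈ -0.12500)
x(T) = -⅛ - 4*T
a = -71857/8 (a = (-⅛ - 4*(-12)) - 129*70 = (-⅛ + 48) - 9030 = 383/8 - 9030 = -71857/8 ≈ -8982.1)
1/(o(257)*a) = 1/(257*(-71857/8)) = (1/257)*(-8/71857) = -8/18467249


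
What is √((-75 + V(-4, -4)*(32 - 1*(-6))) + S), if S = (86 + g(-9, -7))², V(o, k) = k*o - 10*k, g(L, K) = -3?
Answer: √8942 ≈ 94.562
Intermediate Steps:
V(o, k) = -10*k + k*o
S = 6889 (S = (86 - 3)² = 83² = 6889)
√((-75 + V(-4, -4)*(32 - 1*(-6))) + S) = √((-75 + (-4*(-10 - 4))*(32 - 1*(-6))) + 6889) = √((-75 + (-4*(-14))*(32 + 6)) + 6889) = √((-75 + 56*38) + 6889) = √((-75 + 2128) + 6889) = √(2053 + 6889) = √8942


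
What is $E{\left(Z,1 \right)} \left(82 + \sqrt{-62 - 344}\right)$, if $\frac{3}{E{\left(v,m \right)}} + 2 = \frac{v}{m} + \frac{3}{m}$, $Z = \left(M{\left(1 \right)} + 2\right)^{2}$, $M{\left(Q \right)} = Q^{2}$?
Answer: $\frac{123}{5} + \frac{3 i \sqrt{406}}{10} \approx 24.6 + 6.0448 i$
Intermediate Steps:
$Z = 9$ ($Z = \left(1^{2} + 2\right)^{2} = \left(1 + 2\right)^{2} = 3^{2} = 9$)
$E{\left(v,m \right)} = \frac{3}{-2 + \frac{3}{m} + \frac{v}{m}}$ ($E{\left(v,m \right)} = \frac{3}{-2 + \left(\frac{v}{m} + \frac{3}{m}\right)} = \frac{3}{-2 + \left(\frac{3}{m} + \frac{v}{m}\right)} = \frac{3}{-2 + \frac{3}{m} + \frac{v}{m}}$)
$E{\left(Z,1 \right)} \left(82 + \sqrt{-62 - 344}\right) = 3 \cdot 1 \frac{1}{3 + 9 - 2} \left(82 + \sqrt{-62 - 344}\right) = 3 \cdot 1 \frac{1}{3 + 9 - 2} \left(82 + \sqrt{-406}\right) = 3 \cdot 1 \cdot \frac{1}{10} \left(82 + i \sqrt{406}\right) = \frac{3 \left(82 + i \sqrt{406}\right)}{10} = \frac{123}{5} + \frac{3 i \sqrt{406}}{10}$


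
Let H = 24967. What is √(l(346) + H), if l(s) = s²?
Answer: √144683 ≈ 380.37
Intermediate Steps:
√(l(346) + H) = √(346² + 24967) = √(119716 + 24967) = √144683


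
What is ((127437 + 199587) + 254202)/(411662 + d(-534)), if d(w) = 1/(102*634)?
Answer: 37586722968/26621358217 ≈ 1.4119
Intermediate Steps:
d(w) = 1/64668 (d(w) = (1/102)*(1/634) = 1/64668)
((127437 + 199587) + 254202)/(411662 + d(-534)) = ((127437 + 199587) + 254202)/(411662 + 1/64668) = (327024 + 254202)/(26621358217/64668) = 581226*(64668/26621358217) = 37586722968/26621358217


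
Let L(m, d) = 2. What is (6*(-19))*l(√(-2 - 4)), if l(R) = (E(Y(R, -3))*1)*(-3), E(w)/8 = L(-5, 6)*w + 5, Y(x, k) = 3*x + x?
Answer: 13680 + 21888*I*√6 ≈ 13680.0 + 53614.0*I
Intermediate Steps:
Y(x, k) = 4*x
E(w) = 40 + 16*w (E(w) = 8*(2*w + 5) = 8*(5 + 2*w) = 40 + 16*w)
l(R) = -120 - 192*R (l(R) = ((40 + 16*(4*R))*1)*(-3) = ((40 + 64*R)*1)*(-3) = (40 + 64*R)*(-3) = -120 - 192*R)
(6*(-19))*l(√(-2 - 4)) = (6*(-19))*(-120 - 192*√(-2 - 4)) = -114*(-120 - 192*I*√6) = 13680 + 21888*I*√6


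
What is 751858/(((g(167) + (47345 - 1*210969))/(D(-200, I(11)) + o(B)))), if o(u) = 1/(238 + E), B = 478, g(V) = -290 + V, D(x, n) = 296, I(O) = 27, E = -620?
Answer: -42506667959/31275677 ≈ -1359.1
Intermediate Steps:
o(u) = -1/382 (o(u) = 1/(238 - 620) = 1/(-382) = -1/382)
751858/(((g(167) + (47345 - 1*210969))/(D(-200, I(11)) + o(B)))) = 751858/((((-290 + 167) + (47345 - 1*210969))/(296 - 1/382))) = 751858/(((-123 + (47345 - 210969))/(113071/382))) = 751858/(((-123 - 163624)*(382/113071))) = 751858/((-163747*382/113071)) = 751858/(-62551354/113071) = 751858*(-113071/62551354) = -42506667959/31275677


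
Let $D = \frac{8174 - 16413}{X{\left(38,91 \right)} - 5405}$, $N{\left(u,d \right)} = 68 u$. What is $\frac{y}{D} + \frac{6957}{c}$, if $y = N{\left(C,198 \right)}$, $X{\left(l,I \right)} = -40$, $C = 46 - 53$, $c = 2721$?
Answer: $- \frac{30281487}{97049} \approx -312.02$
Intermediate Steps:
$C = -7$ ($C = 46 - 53 = -7$)
$y = -476$ ($y = 68 \left(-7\right) = -476$)
$D = \frac{749}{495}$ ($D = \frac{8174 - 16413}{-40 - 5405} = - \frac{8239}{-5445} = \left(-8239\right) \left(- \frac{1}{5445}\right) = \frac{749}{495} \approx 1.5131$)
$\frac{y}{D} + \frac{6957}{c} = - \frac{476}{\frac{749}{495}} + \frac{6957}{2721} = \left(-476\right) \frac{495}{749} + 6957 \cdot \frac{1}{2721} = - \frac{33660}{107} + \frac{2319}{907} = - \frac{30281487}{97049}$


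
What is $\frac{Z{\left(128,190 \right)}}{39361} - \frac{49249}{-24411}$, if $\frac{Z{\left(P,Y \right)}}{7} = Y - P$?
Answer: $\frac{278440609}{137263053} \approx 2.0285$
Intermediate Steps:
$Z{\left(P,Y \right)} = - 7 P + 7 Y$ ($Z{\left(P,Y \right)} = 7 \left(Y - P\right) = - 7 P + 7 Y$)
$\frac{Z{\left(128,190 \right)}}{39361} - \frac{49249}{-24411} = \frac{\left(-7\right) 128 + 7 \cdot 190}{39361} - \frac{49249}{-24411} = \left(-896 + 1330\right) \frac{1}{39361} - - \frac{49249}{24411} = 434 \cdot \frac{1}{39361} + \frac{49249}{24411} = \frac{62}{5623} + \frac{49249}{24411} = \frac{278440609}{137263053}$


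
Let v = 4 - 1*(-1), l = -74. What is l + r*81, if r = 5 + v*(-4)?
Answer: -1289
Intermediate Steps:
v = 5 (v = 4 + 1 = 5)
r = -15 (r = 5 + 5*(-4) = 5 - 20 = -15)
l + r*81 = -74 - 15*81 = -74 - 1215 = -1289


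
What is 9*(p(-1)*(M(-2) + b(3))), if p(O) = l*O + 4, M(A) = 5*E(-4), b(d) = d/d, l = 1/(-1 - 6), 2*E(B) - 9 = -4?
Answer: 7047/14 ≈ 503.36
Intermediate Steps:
E(B) = 5/2 (E(B) = 9/2 + (1/2)*(-4) = 9/2 - 2 = 5/2)
l = -1/7 (l = 1/(-7) = -1/7 ≈ -0.14286)
b(d) = 1
M(A) = 25/2 (M(A) = 5*(5/2) = 25/2)
p(O) = 4 - O/7 (p(O) = -O/7 + 4 = 4 - O/7)
9*(p(-1)*(M(-2) + b(3))) = 9*((4 - 1/7*(-1))*(25/2 + 1)) = 9*((4 + 1/7)*(27/2)) = 9*((29/7)*(27/2)) = 9*(783/14) = 7047/14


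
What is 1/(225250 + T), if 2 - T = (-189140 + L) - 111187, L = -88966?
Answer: 1/614545 ≈ 1.6272e-6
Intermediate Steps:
T = 389295 (T = 2 - ((-189140 - 88966) - 111187) = 2 - (-278106 - 111187) = 2 - 1*(-389293) = 2 + 389293 = 389295)
1/(225250 + T) = 1/(225250 + 389295) = 1/614545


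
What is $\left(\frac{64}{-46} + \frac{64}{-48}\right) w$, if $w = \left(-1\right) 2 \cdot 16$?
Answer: $\frac{6016}{69} \approx 87.188$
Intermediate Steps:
$w = -32$ ($w = \left(-2\right) 16 = -32$)
$\left(\frac{64}{-46} + \frac{64}{-48}\right) w = \left(\frac{64}{-46} + \frac{64}{-48}\right) \left(-32\right) = \left(64 \left(- \frac{1}{46}\right) + 64 \left(- \frac{1}{48}\right)\right) \left(-32\right) = \left(- \frac{32}{23} - \frac{4}{3}\right) \left(-32\right) = \left(- \frac{188}{69}\right) \left(-32\right) = \frac{6016}{69}$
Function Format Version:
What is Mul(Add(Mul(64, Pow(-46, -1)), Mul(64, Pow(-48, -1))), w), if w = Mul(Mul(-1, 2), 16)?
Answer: Rational(6016, 69) ≈ 87.188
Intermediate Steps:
w = -32 (w = Mul(-2, 16) = -32)
Mul(Add(Mul(64, Pow(-46, -1)), Mul(64, Pow(-48, -1))), w) = Mul(Add(Mul(64, Pow(-46, -1)), Mul(64, Pow(-48, -1))), -32) = Mul(Add(Mul(64, Rational(-1, 46)), Mul(64, Rational(-1, 48))), -32) = Mul(Add(Rational(-32, 23), Rational(-4, 3)), -32) = Mul(Rational(-188, 69), -32) = Rational(6016, 69)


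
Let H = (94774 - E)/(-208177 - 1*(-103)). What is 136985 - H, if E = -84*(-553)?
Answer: 14251532606/104037 ≈ 1.3699e+5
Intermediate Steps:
E = 46452
H = -24161/104037 (H = (94774 - 1*46452)/(-208177 - 1*(-103)) = (94774 - 46452)/(-208177 + 103) = 48322/(-208074) = 48322*(-1/208074) = -24161/104037 ≈ -0.23223)
136985 - H = 136985 - 1*(-24161/104037) = 136985 + 24161/104037 = 14251532606/104037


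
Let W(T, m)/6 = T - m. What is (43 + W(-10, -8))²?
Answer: 961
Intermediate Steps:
W(T, m) = -6*m + 6*T (W(T, m) = 6*(T - m) = -6*m + 6*T)
(43 + W(-10, -8))² = (43 + (-6*(-8) + 6*(-10)))² = (43 + (48 - 60))² = (43 - 12)² = 31² = 961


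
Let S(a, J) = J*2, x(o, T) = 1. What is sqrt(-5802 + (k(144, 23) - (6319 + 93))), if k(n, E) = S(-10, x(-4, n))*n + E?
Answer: I*sqrt(11903) ≈ 109.1*I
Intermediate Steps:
S(a, J) = 2*J
k(n, E) = E + 2*n (k(n, E) = (2*1)*n + E = 2*n + E = E + 2*n)
sqrt(-5802 + (k(144, 23) - (6319 + 93))) = sqrt(-5802 + ((23 + 2*144) - (6319 + 93))) = sqrt(-5802 + ((23 + 288) - 1*6412)) = sqrt(-5802 + (311 - 6412)) = sqrt(-5802 - 6101) = sqrt(-11903) = I*sqrt(11903)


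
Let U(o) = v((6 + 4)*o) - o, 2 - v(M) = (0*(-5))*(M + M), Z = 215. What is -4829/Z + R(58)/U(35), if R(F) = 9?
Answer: -53764/2365 ≈ -22.733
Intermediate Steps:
v(M) = 2 (v(M) = 2 - 0*(-5)*(M + M) = 2 - 0*2*M = 2 - 1*0 = 2 + 0 = 2)
U(o) = 2 - o
-4829/Z + R(58)/U(35) = -4829/215 + 9/(2 - 1*35) = -4829*1/215 + 9/(2 - 35) = -4829/215 + 9/(-33) = -4829/215 + 9*(-1/33) = -4829/215 - 3/11 = -53764/2365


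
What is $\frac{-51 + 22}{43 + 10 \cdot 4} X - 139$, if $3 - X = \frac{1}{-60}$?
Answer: $- \frac{697469}{4980} \approx -140.05$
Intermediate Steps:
$X = \frac{181}{60}$ ($X = 3 - \frac{1}{-60} = 3 - - \frac{1}{60} = 3 + \frac{1}{60} = \frac{181}{60} \approx 3.0167$)
$\frac{-51 + 22}{43 + 10 \cdot 4} X - 139 = \frac{-51 + 22}{43 + 10 \cdot 4} \cdot \frac{181}{60} - 139 = - \frac{29}{43 + 40} \cdot \frac{181}{60} - 139 = - \frac{29}{83} \cdot \frac{181}{60} - 139 = \left(-29\right) \frac{1}{83} \cdot \frac{181}{60} - 139 = \left(- \frac{29}{83}\right) \frac{181}{60} - 139 = - \frac{5249}{4980} - 139 = - \frac{697469}{4980}$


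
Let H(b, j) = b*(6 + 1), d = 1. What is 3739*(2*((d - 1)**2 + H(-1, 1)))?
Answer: -52346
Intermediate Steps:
H(b, j) = 7*b (H(b, j) = b*7 = 7*b)
3739*(2*((d - 1)**2 + H(-1, 1))) = 3739*(2*((1 - 1)**2 + 7*(-1))) = 3739*(2*(0**2 - 7)) = 3739*(2*(0 - 7)) = 3739*(2*(-7)) = 3739*(-14) = -52346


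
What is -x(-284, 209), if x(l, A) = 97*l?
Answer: 27548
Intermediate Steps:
-x(-284, 209) = -97*(-284) = -1*(-27548) = 27548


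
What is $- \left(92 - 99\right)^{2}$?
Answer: $-49$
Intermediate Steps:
$- \left(92 - 99\right)^{2} = - \left(-7\right)^{2} = \left(-1\right) 49 = -49$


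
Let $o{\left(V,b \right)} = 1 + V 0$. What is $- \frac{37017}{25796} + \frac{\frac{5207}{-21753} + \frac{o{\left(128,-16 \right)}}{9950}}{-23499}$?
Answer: $- \frac{13448124576911717}{9371647705517100} \approx -1.435$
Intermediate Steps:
$o{\left(V,b \right)} = 1$ ($o{\left(V,b \right)} = 1 + 0 = 1$)
$- \frac{37017}{25796} + \frac{\frac{5207}{-21753} + \frac{o{\left(128,-16 \right)}}{9950}}{-23499} = - \frac{37017}{25796} + \frac{\frac{5207}{-21753} + 1 \cdot \frac{1}{9950}}{-23499} = \left(-37017\right) \frac{1}{25796} + \left(5207 \left(- \frac{1}{21753}\right) + 1 \cdot \frac{1}{9950}\right) \left(- \frac{1}{23499}\right) = - \frac{37017}{25796} + \left(- \frac{5207}{21753} + \frac{1}{9950}\right) \left(- \frac{1}{23499}\right) = - \frac{37017}{25796} - - \frac{7398271}{726596968950} = - \frac{37017}{25796} + \frac{7398271}{726596968950} = - \frac{13448124576911717}{9371647705517100}$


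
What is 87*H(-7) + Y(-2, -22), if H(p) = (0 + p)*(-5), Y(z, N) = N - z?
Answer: 3025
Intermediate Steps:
H(p) = -5*p (H(p) = p*(-5) = -5*p)
87*H(-7) + Y(-2, -22) = 87*(-5*(-7)) + (-22 - 1*(-2)) = 87*35 + (-22 + 2) = 3045 - 20 = 3025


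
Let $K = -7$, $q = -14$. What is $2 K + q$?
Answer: $-28$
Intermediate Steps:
$2 K + q = 2 \left(-7\right) - 14 = -14 - 14 = -28$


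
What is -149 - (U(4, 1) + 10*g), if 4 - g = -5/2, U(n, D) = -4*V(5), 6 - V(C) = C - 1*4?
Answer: -194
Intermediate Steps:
V(C) = 10 - C (V(C) = 6 - (C - 1*4) = 6 - (C - 4) = 6 - (-4 + C) = 6 + (4 - C) = 10 - C)
U(n, D) = -20 (U(n, D) = -4*(10 - 1*5) = -4*(10 - 5) = -4*5 = -20)
g = 13/2 (g = 4 - (-5)/2 = 4 - 1*(-5/2) = 4 + 5/2 = 13/2 ≈ 6.5000)
-149 - (U(4, 1) + 10*g) = -149 - (-20 + 10*(13/2)) = -149 - (-20 + 65) = -149 - 1*45 = -149 - 45 = -194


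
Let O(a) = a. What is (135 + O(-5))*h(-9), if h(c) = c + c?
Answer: -2340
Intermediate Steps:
h(c) = 2*c
(135 + O(-5))*h(-9) = (135 - 5)*(2*(-9)) = 130*(-18) = -2340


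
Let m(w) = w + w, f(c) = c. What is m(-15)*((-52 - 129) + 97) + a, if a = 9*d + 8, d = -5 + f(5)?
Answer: 2528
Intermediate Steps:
m(w) = 2*w
d = 0 (d = -5 + 5 = 0)
a = 8 (a = 9*0 + 8 = 0 + 8 = 8)
m(-15)*((-52 - 129) + 97) + a = (2*(-15))*((-52 - 129) + 97) + 8 = -30*(-181 + 97) + 8 = -30*(-84) + 8 = 2520 + 8 = 2528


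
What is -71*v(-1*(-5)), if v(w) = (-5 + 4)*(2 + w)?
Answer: 497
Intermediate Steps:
v(w) = -2 - w (v(w) = -(2 + w) = -2 - w)
-71*v(-1*(-5)) = -71*(-2 - (-1)*(-5)) = -71*(-2 - 1*5) = -71*(-2 - 5) = -71*(-7) = 497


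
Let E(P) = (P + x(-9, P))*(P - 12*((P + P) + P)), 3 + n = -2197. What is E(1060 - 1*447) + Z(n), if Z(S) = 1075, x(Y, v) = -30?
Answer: -12507190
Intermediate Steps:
n = -2200 (n = -3 - 2197 = -2200)
E(P) = -35*P*(-30 + P) (E(P) = (P - 30)*(P - 12*((P + P) + P)) = (-30 + P)*(P - 12*(2*P + P)) = (-30 + P)*(P - 36*P) = (-30 + P)*(-35*P) = -35*P*(-30 + P))
E(1060 - 1*447) + Z(n) = 35*(1060 - 1*447)*(30 - (1060 - 1*447)) + 1075 = 35*(1060 - 447)*(30 - (1060 - 447)) + 1075 = 35*613*(30 - 1*613) + 1075 = 35*613*(30 - 613) + 1075 = 35*613*(-583) + 1075 = -12508265 + 1075 = -12507190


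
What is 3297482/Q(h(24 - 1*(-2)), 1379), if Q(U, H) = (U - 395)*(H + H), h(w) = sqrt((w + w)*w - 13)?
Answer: -651252695/213311994 - 1648741*sqrt(1339)/213311994 ≈ -3.3359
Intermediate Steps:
h(w) = sqrt(-13 + 2*w**2) (h(w) = sqrt((2*w)*w - 13) = sqrt(2*w**2 - 13) = sqrt(-13 + 2*w**2))
Q(U, H) = 2*H*(-395 + U) (Q(U, H) = (-395 + U)*(2*H) = 2*H*(-395 + U))
3297482/Q(h(24 - 1*(-2)), 1379) = 3297482/((2*1379*(-395 + sqrt(-13 + 2*(24 - 1*(-2))**2)))) = 3297482/((2*1379*(-395 + sqrt(-13 + 2*(24 + 2)**2)))) = 3297482/((2*1379*(-395 + sqrt(-13 + 2*26**2)))) = 3297482/((2*1379*(-395 + sqrt(-13 + 2*676)))) = 3297482/((2*1379*(-395 + sqrt(-13 + 1352)))) = 3297482/((2*1379*(-395 + sqrt(1339)))) = 3297482/(-1089410 + 2758*sqrt(1339))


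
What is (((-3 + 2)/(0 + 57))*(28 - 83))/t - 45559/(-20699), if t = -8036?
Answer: 2981036089/1354459764 ≈ 2.2009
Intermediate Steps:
(((-3 + 2)/(0 + 57))*(28 - 83))/t - 45559/(-20699) = (((-3 + 2)/(0 + 57))*(28 - 83))/(-8036) - 45559/(-20699) = (-1/57*(-55))*(-1/8036) - 45559*(-1/20699) = (-1*1/57*(-55))*(-1/8036) + 45559/20699 = -1/57*(-55)*(-1/8036) + 45559/20699 = (55/57)*(-1/8036) + 45559/20699 = -55/458052 + 45559/20699 = 2981036089/1354459764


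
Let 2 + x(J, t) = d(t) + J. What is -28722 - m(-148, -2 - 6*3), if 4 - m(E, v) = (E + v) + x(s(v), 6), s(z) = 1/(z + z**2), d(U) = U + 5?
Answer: -10976299/380 ≈ -28885.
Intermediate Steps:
d(U) = 5 + U
x(J, t) = 3 + J + t (x(J, t) = -2 + ((5 + t) + J) = -2 + (5 + J + t) = 3 + J + t)
m(E, v) = -5 - E - v - 1/(v*(1 + v)) (m(E, v) = 4 - ((E + v) + (3 + 1/(v*(1 + v)) + 6)) = 4 - ((E + v) + (9 + 1/(v*(1 + v)))) = 4 - (9 + E + v + 1/(v*(1 + v))) = 4 + (-9 - E - v - 1/(v*(1 + v))) = -5 - E - v - 1/(v*(1 + v)))
-28722 - m(-148, -2 - 6*3) = -28722 - (-1 + (-2 - 6*3)*(1 + (-2 - 6*3))*(-5 - 1*(-148) - (-2 - 6*3)))/((-2 - 6*3)*(1 + (-2 - 6*3))) = -28722 - (-1 + (-2 - 18)*(1 + (-2 - 18))*(-5 + 148 - (-2 - 18)))/((-2 - 18)*(1 + (-2 - 18))) = -28722 - (-1 - 20*(1 - 20)*(-5 + 148 - 1*(-20)))/((-20)*(1 - 20)) = -28722 - (-1)*(-1 - 20*(-19)*(-5 + 148 + 20))/(20*(-19)) = -28722 - (-1)*(-1)*(-1 - 20*(-19)*163)/(20*19) = -28722 - (-1)*(-1)*(-1 + 61940)/(20*19) = -28722 - (-1)*(-1)*61939/(20*19) = -28722 - 1*61939/380 = -28722 - 61939/380 = -10976299/380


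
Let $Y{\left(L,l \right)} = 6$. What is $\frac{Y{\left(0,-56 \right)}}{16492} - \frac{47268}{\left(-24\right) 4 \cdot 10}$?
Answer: $\frac{16240617}{329840} \approx 49.238$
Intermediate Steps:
$\frac{Y{\left(0,-56 \right)}}{16492} - \frac{47268}{\left(-24\right) 4 \cdot 10} = \frac{6}{16492} - \frac{47268}{\left(-24\right) 4 \cdot 10} = 6 \cdot \frac{1}{16492} - \frac{47268}{\left(-96\right) 10} = \frac{3}{8246} - \frac{47268}{-960} = \frac{3}{8246} - - \frac{3939}{80} = \frac{3}{8246} + \frac{3939}{80} = \frac{16240617}{329840}$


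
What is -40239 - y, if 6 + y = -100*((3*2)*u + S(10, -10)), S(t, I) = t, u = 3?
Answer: -37433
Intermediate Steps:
y = -2806 (y = -6 - 100*((3*2)*3 + 10) = -6 - 100*(6*3 + 10) = -6 - 100*(18 + 10) = -6 - 100*28 = -6 - 2800 = -2806)
-40239 - y = -40239 - 1*(-2806) = -40239 + 2806 = -37433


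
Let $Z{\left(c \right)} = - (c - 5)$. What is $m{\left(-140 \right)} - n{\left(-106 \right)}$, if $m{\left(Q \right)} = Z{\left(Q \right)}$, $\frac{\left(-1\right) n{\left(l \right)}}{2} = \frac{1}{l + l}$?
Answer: $\frac{15369}{106} \approx 144.99$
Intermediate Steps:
$Z{\left(c \right)} = 5 - c$ ($Z{\left(c \right)} = - (-5 + c) = 5 - c$)
$n{\left(l \right)} = - \frac{1}{l}$ ($n{\left(l \right)} = - \frac{2}{l + l} = - \frac{2}{2 l} = - 2 \frac{1}{2 l} = - \frac{1}{l}$)
$m{\left(Q \right)} = 5 - Q$
$m{\left(-140 \right)} - n{\left(-106 \right)} = \left(5 - -140\right) - - \frac{1}{-106} = \left(5 + 140\right) - \left(-1\right) \left(- \frac{1}{106}\right) = 145 - \frac{1}{106} = \frac{15369}{106}$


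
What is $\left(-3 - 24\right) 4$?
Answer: $-108$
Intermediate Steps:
$\left(-3 - 24\right) 4 = \left(-27\right) 4 = -108$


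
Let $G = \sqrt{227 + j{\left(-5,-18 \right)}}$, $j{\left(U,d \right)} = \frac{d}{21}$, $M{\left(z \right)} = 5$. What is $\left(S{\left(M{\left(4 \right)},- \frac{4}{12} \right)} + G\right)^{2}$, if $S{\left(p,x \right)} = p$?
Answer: $\frac{\left(35 + \sqrt{11081}\right)^{2}}{49} \approx 401.52$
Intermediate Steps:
$j{\left(U,d \right)} = \frac{d}{21}$ ($j{\left(U,d \right)} = d \frac{1}{21} = \frac{d}{21}$)
$G = \frac{\sqrt{11081}}{7}$ ($G = \sqrt{227 + \frac{1}{21} \left(-18\right)} = \sqrt{227 - \frac{6}{7}} = \sqrt{\frac{1583}{7}} = \frac{\sqrt{11081}}{7} \approx 15.038$)
$\left(S{\left(M{\left(4 \right)},- \frac{4}{12} \right)} + G\right)^{2} = \left(5 + \frac{\sqrt{11081}}{7}\right)^{2}$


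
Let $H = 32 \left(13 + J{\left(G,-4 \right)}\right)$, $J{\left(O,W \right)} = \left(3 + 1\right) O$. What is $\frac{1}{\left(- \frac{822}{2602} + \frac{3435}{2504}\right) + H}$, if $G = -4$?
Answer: $- \frac{3257704}{309299793} \approx -0.010533$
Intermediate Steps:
$J{\left(O,W \right)} = 4 O$
$H = -96$ ($H = 32 \left(13 + 4 \left(-4\right)\right) = 32 \left(13 - 16\right) = 32 \left(-3\right) = -96$)
$\frac{1}{\left(- \frac{822}{2602} + \frac{3435}{2504}\right) + H} = \frac{1}{\left(- \frac{822}{2602} + \frac{3435}{2504}\right) - 96} = \frac{1}{\left(\left(-822\right) \frac{1}{2602} + 3435 \cdot \frac{1}{2504}\right) - 96} = \frac{1}{\left(- \frac{411}{1301} + \frac{3435}{2504}\right) - 96} = \frac{1}{\frac{3439791}{3257704} - 96} = \frac{1}{- \frac{309299793}{3257704}} = - \frac{3257704}{309299793}$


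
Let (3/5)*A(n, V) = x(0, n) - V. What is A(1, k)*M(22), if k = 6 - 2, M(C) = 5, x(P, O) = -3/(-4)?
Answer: -325/12 ≈ -27.083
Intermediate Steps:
x(P, O) = 3/4 (x(P, O) = -3*(-1/4) = 3/4)
k = 4
A(n, V) = 5/4 - 5*V/3 (A(n, V) = 5*(3/4 - V)/3 = 5/4 - 5*V/3)
A(1, k)*M(22) = (5/4 - 5/3*4)*5 = (5/4 - 20/3)*5 = -65/12*5 = -325/12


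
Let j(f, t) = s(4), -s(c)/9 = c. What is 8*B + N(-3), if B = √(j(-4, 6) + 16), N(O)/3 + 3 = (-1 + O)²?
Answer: 39 + 16*I*√5 ≈ 39.0 + 35.777*I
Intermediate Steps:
s(c) = -9*c
N(O) = -9 + 3*(-1 + O)²
j(f, t) = -36 (j(f, t) = -9*4 = -36)
B = 2*I*√5 (B = √(-36 + 16) = √(-20) = 2*I*√5 ≈ 4.4721*I)
8*B + N(-3) = 8*(2*I*√5) + (-9 + 3*(-1 - 3)²) = 16*I*√5 + (-9 + 3*(-4)²) = 16*I*√5 + (-9 + 3*16) = 16*I*√5 + (-9 + 48) = 16*I*√5 + 39 = 39 + 16*I*√5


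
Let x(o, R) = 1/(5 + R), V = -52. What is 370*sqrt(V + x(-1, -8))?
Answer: 370*I*sqrt(471)/3 ≈ 2676.6*I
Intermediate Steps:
370*sqrt(V + x(-1, -8)) = 370*sqrt(-52 + 1/(5 - 8)) = 370*sqrt(-52 + 1/(-3)) = 370*sqrt(-52 - 1/3) = 370*sqrt(-157/3) = 370*(I*sqrt(471)/3) = 370*I*sqrt(471)/3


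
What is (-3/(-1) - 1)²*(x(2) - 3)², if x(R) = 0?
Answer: 36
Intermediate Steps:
(-3/(-1) - 1)²*(x(2) - 3)² = (-3/(-1) - 1)²*(0 - 3)² = (-3*(-1) - 1)²*(-3)² = (3 - 1)²*9 = 2²*9 = 4*9 = 36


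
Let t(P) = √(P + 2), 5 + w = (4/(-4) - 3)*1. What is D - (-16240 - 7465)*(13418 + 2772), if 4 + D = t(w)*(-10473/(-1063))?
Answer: 383783946 + 10473*I*√7/1063 ≈ 3.8378e+8 + 26.067*I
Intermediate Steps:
w = -9 (w = -5 + (4/(-4) - 3)*1 = -5 + (4*(-¼) - 3)*1 = -5 + (-1 - 3)*1 = -5 - 4*1 = -5 - 4 = -9)
t(P) = √(2 + P)
D = -4 + 10473*I*√7/1063 (D = -4 + √(2 - 9)*(-10473/(-1063)) = -4 + √(-7)*(-10473*(-1/1063)) = -4 + (I*√7)*(10473/1063) = -4 + 10473*I*√7/1063 ≈ -4.0 + 26.067*I)
D - (-16240 - 7465)*(13418 + 2772) = (-4 + 10473*I*√7/1063) - (-16240 - 7465)*(13418 + 2772) = (-4 + 10473*I*√7/1063) - (-23705)*16190 = (-4 + 10473*I*√7/1063) - 1*(-383783950) = (-4 + 10473*I*√7/1063) + 383783950 = 383783946 + 10473*I*√7/1063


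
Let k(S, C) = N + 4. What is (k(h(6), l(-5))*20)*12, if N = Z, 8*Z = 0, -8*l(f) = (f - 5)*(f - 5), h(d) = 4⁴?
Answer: 960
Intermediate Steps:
h(d) = 256
l(f) = -(-5 + f)²/8 (l(f) = -(f - 5)*(f - 5)/8 = -(-5 + f)*(-5 + f)/8 = -(-5 + f)²/8)
Z = 0 (Z = (⅛)*0 = 0)
N = 0
k(S, C) = 4 (k(S, C) = 0 + 4 = 4)
(k(h(6), l(-5))*20)*12 = (4*20)*12 = 80*12 = 960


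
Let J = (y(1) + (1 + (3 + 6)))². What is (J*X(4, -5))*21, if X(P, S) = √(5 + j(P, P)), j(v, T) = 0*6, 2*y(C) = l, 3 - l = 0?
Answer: 11109*√5/4 ≈ 6210.1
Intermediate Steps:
l = 3 (l = 3 - 1*0 = 3 + 0 = 3)
y(C) = 3/2 (y(C) = (½)*3 = 3/2)
j(v, T) = 0
X(P, S) = √5 (X(P, S) = √(5 + 0) = √5)
J = 529/4 (J = (3/2 + (1 + (3 + 6)))² = (3/2 + (1 + 9))² = (3/2 + 10)² = (23/2)² = 529/4 ≈ 132.25)
(J*X(4, -5))*21 = (529*√5/4)*21 = 11109*√5/4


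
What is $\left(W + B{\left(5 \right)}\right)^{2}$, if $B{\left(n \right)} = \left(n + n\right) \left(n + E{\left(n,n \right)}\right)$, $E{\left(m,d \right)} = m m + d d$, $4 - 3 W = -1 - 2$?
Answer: $\frac{2745649}{9} \approx 3.0507 \cdot 10^{5}$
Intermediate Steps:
$W = \frac{7}{3}$ ($W = \frac{4}{3} - \frac{-1 - 2}{3} = \frac{4}{3} - -1 = \frac{4}{3} + 1 = \frac{7}{3} \approx 2.3333$)
$E{\left(m,d \right)} = d^{2} + m^{2}$ ($E{\left(m,d \right)} = m^{2} + d^{2} = d^{2} + m^{2}$)
$B{\left(n \right)} = 2 n \left(n + 2 n^{2}\right)$ ($B{\left(n \right)} = \left(n + n\right) \left(n + \left(n^{2} + n^{2}\right)\right) = 2 n \left(n + 2 n^{2}\right)$)
$\left(W + B{\left(5 \right)}\right)^{2} = \left(\frac{7}{3} + 5^{2} \left(2 + 4 \cdot 5\right)\right)^{2} = \left(\frac{7}{3} + 25 \left(2 + 20\right)\right)^{2} = \left(\frac{7}{3} + 25 \cdot 22\right)^{2} = \left(\frac{7}{3} + 550\right)^{2} = \left(\frac{1657}{3}\right)^{2} = \frac{2745649}{9}$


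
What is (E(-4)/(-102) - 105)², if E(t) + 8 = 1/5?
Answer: 318158569/28900 ≈ 11009.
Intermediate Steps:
E(t) = -39/5 (E(t) = -8 + 1/5 = -8 + ⅕ = -39/5)
(E(-4)/(-102) - 105)² = (-39/5/(-102) - 105)² = (-39/5*(-1/102) - 105)² = (13/170 - 105)² = (-17837/170)² = 318158569/28900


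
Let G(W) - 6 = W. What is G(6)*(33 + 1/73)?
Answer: 28920/73 ≈ 396.16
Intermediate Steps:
G(W) = 6 + W
G(6)*(33 + 1/73) = (6 + 6)*(33 + 1/73) = 12*(33 + 1/73) = 12*(2410/73) = 28920/73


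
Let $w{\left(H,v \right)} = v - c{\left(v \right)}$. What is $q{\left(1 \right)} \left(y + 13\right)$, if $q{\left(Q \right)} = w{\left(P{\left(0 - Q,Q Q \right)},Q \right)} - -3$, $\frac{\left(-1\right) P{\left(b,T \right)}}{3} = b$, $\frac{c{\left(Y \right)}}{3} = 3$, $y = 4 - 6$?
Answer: $-55$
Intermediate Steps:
$y = -2$
$c{\left(Y \right)} = 9$ ($c{\left(Y \right)} = 3 \cdot 3 = 9$)
$P{\left(b,T \right)} = - 3 b$
$w{\left(H,v \right)} = -9 + v$ ($w{\left(H,v \right)} = v - 9 = -9 + v$)
$q{\left(Q \right)} = -6 + Q$ ($q{\left(Q \right)} = \left(-9 + Q\right) - -3 = \left(-9 + Q\right) + 3 = -6 + Q$)
$q{\left(1 \right)} \left(y + 13\right) = \left(-6 + 1\right) \left(-2 + 13\right) = \left(-5\right) 11 = -55$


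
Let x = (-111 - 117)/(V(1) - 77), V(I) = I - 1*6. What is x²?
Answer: 12996/1681 ≈ 7.7311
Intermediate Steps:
V(I) = -6 + I (V(I) = I - 6 = -6 + I)
x = 114/41 (x = (-111 - 117)/((-6 + 1) - 77) = -228/(-5 - 77) = -228/(-82) = -228*(-1/82) = 114/41 ≈ 2.7805)
x² = (114/41)² = 12996/1681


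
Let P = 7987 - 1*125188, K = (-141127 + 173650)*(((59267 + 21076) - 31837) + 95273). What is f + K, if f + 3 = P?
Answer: 4676007213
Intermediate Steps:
K = 4676124417 (K = 32523*((80343 - 31837) + 95273) = 32523*(48506 + 95273) = 32523*143779 = 4676124417)
P = -117201 (P = 7987 - 125188 = -117201)
f = -117204 (f = -3 - 117201 = -117204)
f + K = -117204 + 4676124417 = 4676007213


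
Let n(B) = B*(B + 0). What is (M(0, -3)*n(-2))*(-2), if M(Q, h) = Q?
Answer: 0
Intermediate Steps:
n(B) = B² (n(B) = B*B = B²)
(M(0, -3)*n(-2))*(-2) = (0*(-2)²)*(-2) = (0*4)*(-2) = 0*(-2) = 0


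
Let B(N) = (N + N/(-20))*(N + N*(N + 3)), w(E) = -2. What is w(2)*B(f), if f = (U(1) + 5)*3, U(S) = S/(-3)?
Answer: -33516/5 ≈ -6703.2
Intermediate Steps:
U(S) = -S/3 (U(S) = S*(-⅓) = -S/3)
f = 14 (f = (-⅓*1 + 5)*3 = (-⅓ + 5)*3 = (14/3)*3 = 14)
B(N) = 19*N*(N + N*(3 + N))/20 (B(N) = (N + N*(-1/20))*(N + N*(3 + N)) = (N - N/20)*(N + N*(3 + N)) = (19*N/20)*(N + N*(3 + N)) = 19*N*(N + N*(3 + N))/20)
w(2)*B(f) = -19*14²*(4 + 14)/10 = -19*196*18/10 = -2*16758/5 = -33516/5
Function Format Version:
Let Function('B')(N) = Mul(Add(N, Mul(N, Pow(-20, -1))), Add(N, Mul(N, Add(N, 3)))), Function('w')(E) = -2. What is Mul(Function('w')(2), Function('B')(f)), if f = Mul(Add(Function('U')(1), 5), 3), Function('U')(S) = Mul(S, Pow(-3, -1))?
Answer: Rational(-33516, 5) ≈ -6703.2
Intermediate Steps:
Function('U')(S) = Mul(Rational(-1, 3), S) (Function('U')(S) = Mul(S, Rational(-1, 3)) = Mul(Rational(-1, 3), S))
f = 14 (f = Mul(Add(Mul(Rational(-1, 3), 1), 5), 3) = Mul(Add(Rational(-1, 3), 5), 3) = Mul(Rational(14, 3), 3) = 14)
Function('B')(N) = Mul(Rational(19, 20), N, Add(N, Mul(N, Add(3, N)))) (Function('B')(N) = Mul(Add(N, Mul(N, Rational(-1, 20))), Add(N, Mul(N, Add(3, N)))) = Mul(Add(N, Mul(Rational(-1, 20), N)), Add(N, Mul(N, Add(3, N)))) = Mul(Mul(Rational(19, 20), N), Add(N, Mul(N, Add(3, N)))) = Mul(Rational(19, 20), N, Add(N, Mul(N, Add(3, N)))))
Mul(Function('w')(2), Function('B')(f)) = Mul(-2, Mul(Rational(19, 20), Pow(14, 2), Add(4, 14))) = Mul(-2, Mul(Rational(19, 20), 196, 18)) = Mul(-2, Rational(16758, 5)) = Rational(-33516, 5)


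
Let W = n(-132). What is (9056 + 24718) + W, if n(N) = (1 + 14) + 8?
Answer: 33797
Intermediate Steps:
n(N) = 23 (n(N) = 15 + 8 = 23)
W = 23
(9056 + 24718) + W = (9056 + 24718) + 23 = 33774 + 23 = 33797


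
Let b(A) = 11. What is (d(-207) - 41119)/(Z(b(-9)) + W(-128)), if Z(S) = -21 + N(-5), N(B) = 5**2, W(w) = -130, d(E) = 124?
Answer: 4555/14 ≈ 325.36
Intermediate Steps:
N(B) = 25
Z(S) = 4 (Z(S) = -21 + 25 = 4)
(d(-207) - 41119)/(Z(b(-9)) + W(-128)) = (124 - 41119)/(4 - 130) = -40995/(-126) = -40995*(-1/126) = 4555/14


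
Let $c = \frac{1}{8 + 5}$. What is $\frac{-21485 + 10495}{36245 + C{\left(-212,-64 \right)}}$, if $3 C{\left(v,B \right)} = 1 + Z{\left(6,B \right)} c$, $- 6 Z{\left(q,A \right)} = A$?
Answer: $- \frac{642915}{2120368} \approx -0.30321$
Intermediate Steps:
$Z{\left(q,A \right)} = - \frac{A}{6}$
$c = \frac{1}{13} \approx 0.076923$
$C{\left(v,B \right)} = \frac{1}{3} - \frac{B}{234}$ ($C{\left(v,B \right)} = \frac{1 + - \frac{B}{6} \cdot \frac{1}{13}}{3} = \frac{1 - \frac{B}{78}}{3} = \frac{1}{3} - \frac{B}{234}$)
$\frac{-21485 + 10495}{36245 + C{\left(-212,-64 \right)}} = \frac{-21485 + 10495}{36245 + \left(\frac{1}{3} - - \frac{32}{117}\right)} = - \frac{10990}{36245 + \left(\frac{1}{3} + \frac{32}{117}\right)} = - \frac{10990}{36245 + \frac{71}{117}} = - \frac{10990}{\frac{4240736}{117}} = \left(-10990\right) \frac{117}{4240736} = - \frac{642915}{2120368}$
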